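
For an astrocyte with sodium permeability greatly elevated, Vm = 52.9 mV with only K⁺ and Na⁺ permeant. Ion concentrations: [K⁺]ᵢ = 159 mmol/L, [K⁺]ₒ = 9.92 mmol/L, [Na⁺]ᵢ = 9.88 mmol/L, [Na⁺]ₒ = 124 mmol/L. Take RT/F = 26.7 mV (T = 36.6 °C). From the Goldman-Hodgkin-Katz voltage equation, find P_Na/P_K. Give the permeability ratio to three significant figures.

21.8

Let α = P_Na/P_K. GHK: Vm = 26.7·ln[(Kₒ + α·Naₒ)/(Kᵢ + α·Naᵢ)].
e^(Vm/26.7) = e^(52.9/26.7) = 7.252
So 7.252·(Kᵢ + α·Naᵢ) = Kₒ + α·Naₒ → α = (7.252·159.0 − 9.92) / (124.0 − 7.252·9.88)
α = (1153 − 9.92) / (124.0 − 71.65) = 1143/52.35 = 21.84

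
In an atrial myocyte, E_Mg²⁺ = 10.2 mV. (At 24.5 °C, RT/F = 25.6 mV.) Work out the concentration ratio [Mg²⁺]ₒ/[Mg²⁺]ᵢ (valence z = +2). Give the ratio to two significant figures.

ln([out]/[in]) = E·z/(25.6) = 10.2 × 2 / 25.6 = 0.7969
[out]/[in] = e^(0.7969) = 2.219

2.2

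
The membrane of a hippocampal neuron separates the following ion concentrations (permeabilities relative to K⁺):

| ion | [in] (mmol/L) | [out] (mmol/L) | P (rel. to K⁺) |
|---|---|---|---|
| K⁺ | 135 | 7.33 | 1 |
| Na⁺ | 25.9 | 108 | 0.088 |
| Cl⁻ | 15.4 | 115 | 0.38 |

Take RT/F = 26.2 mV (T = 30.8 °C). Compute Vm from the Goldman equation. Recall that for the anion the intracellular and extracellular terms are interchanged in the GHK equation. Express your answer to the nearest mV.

Vm = 26.2 · ln[(Σ P·[cation]ₒ + Σ P·[anion]ᵢ) / (Σ P·[cation]ᵢ + Σ P·[anion]ₒ)]
Numerator = 1×7.33 + 0.088×108 + 0.38×15.4 = 22.69
Denominator = 1×135 + 0.088×25.9 + 0.38×115 = 181
Vm = 26.2 · ln(0.12535) = 26.2 × (-2.0766) = -54.41 mV

-54 mV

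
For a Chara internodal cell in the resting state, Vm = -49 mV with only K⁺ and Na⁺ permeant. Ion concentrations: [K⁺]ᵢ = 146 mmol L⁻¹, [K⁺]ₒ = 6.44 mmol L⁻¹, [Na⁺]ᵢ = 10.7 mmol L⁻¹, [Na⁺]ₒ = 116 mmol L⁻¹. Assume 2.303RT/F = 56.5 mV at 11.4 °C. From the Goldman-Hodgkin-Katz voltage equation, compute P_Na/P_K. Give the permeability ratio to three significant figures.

0.117

Let α = P_Na/P_K. GHK: Vm = 56.5·log₁₀[(Kₒ + α·Naₒ)/(Kᵢ + α·Naᵢ)].
10^(Vm/56.5) = 10^(-49.0/56.5) = 0.13575
So 0.13575·(Kᵢ + α·Naᵢ) = Kₒ + α·Naₒ → α = (0.13575·146.0 − 6.44) / (116.0 − 0.13575·10.7)
α = (19.82 − 6.44) / (116.0 − 1.453) = 13.38/114.5 = 0.1168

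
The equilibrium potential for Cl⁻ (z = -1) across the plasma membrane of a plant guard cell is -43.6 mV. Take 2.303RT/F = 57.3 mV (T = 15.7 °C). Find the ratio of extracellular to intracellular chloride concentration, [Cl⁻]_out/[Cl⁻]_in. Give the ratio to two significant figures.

5.8

log₁₀([out]/[in]) = E·z/(57.3) = -43.6 × -1 / 57.3 = 0.7609
[out]/[in] = 10^(0.7609) = 5.766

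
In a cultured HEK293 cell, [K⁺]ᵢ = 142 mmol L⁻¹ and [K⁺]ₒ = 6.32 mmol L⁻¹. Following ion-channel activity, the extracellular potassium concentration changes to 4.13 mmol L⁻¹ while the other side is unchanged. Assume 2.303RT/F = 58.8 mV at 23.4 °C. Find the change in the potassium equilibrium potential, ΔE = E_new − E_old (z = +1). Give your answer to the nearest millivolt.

-11 mV

E_old = (58.8/1)·log₁₀(6.32/142) = -79.47 mV
E_new = (58.8/1)·log₁₀(4.13/142) = -90.34 mV
ΔE = -90.34 − (-79.47) = -10.86 mV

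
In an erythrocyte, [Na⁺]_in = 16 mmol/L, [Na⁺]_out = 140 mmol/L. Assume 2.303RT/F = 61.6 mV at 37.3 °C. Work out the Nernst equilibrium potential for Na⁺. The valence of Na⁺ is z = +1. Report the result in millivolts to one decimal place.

E = (61.6/z) · log₁₀([Na⁺]_out/[Na⁺]_in) with z = +1.
= (61.6/1) · log₁₀(140/16) = 61.60 · log₁₀(8.75)
= 61.60 · (0.9420) = 58.03 mV

58.0 mV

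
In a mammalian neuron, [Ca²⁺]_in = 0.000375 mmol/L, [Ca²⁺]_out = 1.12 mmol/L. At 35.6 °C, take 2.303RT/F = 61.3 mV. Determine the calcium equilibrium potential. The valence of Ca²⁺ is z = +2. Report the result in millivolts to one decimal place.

E = (61.3/z) · log₁₀([Ca²⁺]_out/[Ca²⁺]_in) with z = +2.
= (61.3/2) · log₁₀(1.12/0.000375) = 30.65 · log₁₀(2987)
= 30.65 · (3.4752) = 106.51 mV

106.5 mV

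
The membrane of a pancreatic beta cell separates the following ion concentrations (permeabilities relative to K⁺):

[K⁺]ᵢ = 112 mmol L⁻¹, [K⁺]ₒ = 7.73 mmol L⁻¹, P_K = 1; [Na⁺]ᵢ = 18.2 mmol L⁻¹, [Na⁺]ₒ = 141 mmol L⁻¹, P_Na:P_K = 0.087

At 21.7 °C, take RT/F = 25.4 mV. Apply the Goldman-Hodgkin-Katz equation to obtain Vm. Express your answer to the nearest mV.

Vm = 25.4 · ln[(Σ P·[cation]ₒ + Σ P·[anion]ᵢ) / (Σ P·[cation]ᵢ + Σ P·[anion]ₒ)]
Numerator = 1×7.73 + 0.087×141 = 20
Denominator = 1×112 + 0.087×18.2 = 113.6
Vm = 25.4 · ln(0.17606) = 25.4 × (-1.7370) = -44.12 mV

-44 mV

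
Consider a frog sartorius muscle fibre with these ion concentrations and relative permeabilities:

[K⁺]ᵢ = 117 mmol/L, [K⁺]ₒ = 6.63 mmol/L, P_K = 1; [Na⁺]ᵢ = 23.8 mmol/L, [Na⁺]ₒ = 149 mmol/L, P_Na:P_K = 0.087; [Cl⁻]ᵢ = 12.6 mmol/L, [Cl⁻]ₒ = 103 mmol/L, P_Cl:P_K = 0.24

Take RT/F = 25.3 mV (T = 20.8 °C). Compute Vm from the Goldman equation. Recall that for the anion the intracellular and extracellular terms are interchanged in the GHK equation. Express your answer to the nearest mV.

-47 mV

Vm = 25.3 · ln[(Σ P·[cation]ₒ + Σ P·[anion]ᵢ) / (Σ P·[cation]ᵢ + Σ P·[anion]ₒ)]
Numerator = 1×6.63 + 0.087×149 + 0.24×12.6 = 22.62
Denominator = 1×117 + 0.087×23.8 + 0.24×103 = 143.8
Vm = 25.3 · ln(0.15729) = 25.3 × (-1.8497) = -46.80 mV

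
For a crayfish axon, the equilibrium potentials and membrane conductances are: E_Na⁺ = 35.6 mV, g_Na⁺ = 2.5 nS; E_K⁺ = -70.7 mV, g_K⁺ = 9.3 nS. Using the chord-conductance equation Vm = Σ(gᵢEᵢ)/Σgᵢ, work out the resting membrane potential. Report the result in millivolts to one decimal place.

Σ gᵢEᵢ = 2.5·(35.6) + 9.3·(-70.7) = -568.51
Σ gᵢ = 2.5 + 9.3 = 11.8
Vm = -568.51 / 11.8 = -48.18 mV

-48.2 mV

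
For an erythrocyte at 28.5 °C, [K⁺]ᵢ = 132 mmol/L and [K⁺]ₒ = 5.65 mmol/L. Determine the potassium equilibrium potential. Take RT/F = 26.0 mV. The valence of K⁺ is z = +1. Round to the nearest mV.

-82 mV

E = (26.0/z) · ln([K⁺]_out/[K⁺]_in) with z = +1.
= (26.0/1) · ln(5.65/132) = 26.00 · ln(0.0428)
= 26.00 · (-3.1511) = -81.93 mV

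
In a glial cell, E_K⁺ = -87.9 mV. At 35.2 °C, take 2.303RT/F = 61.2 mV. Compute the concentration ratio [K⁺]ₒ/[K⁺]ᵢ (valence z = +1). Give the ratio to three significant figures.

0.0366

log₁₀([out]/[in]) = E·z/(61.2) = -87.9 × 1 / 61.2 = -1.4363
[out]/[in] = 10^(-1.4363) = 0.03662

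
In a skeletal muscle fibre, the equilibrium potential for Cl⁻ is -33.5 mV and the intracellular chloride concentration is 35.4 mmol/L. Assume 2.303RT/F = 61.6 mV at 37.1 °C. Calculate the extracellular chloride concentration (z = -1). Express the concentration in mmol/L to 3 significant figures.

124 mmol/L

Nernst: E = (61.6/-1) · log₁₀([out]/[in]), so log₁₀([out]/[in]) = -33.5 × -1 / 61.6 = 0.5438.
[out]/[in] = 10^(0.5438) = 3.498.
[out] = 3.498 × 35.4 = 123.8 mmol/L.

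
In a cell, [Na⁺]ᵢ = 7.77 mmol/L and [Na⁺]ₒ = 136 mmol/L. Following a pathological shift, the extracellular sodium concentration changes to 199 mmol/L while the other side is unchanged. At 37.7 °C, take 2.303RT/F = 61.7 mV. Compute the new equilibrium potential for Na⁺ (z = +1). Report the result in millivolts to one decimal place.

86.9 mV

After the shift: [Na⁺]_out = 199, [Na⁺]_in = 7.77 mmol/L.
E_new = (61.7/1)·log₁₀(199/7.77) = 61.70 · (1.4084) = 86.90 mV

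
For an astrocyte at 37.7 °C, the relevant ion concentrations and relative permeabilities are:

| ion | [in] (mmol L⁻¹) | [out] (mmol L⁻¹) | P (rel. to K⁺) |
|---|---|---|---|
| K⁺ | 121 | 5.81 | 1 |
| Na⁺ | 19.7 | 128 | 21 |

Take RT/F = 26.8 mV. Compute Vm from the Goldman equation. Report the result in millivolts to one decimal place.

Vm = 26.8 · ln[(Σ P·[cation]ₒ + Σ P·[anion]ᵢ) / (Σ P·[cation]ᵢ + Σ P·[anion]ₒ)]
Numerator = 1×5.81 + 21×128 = 2694
Denominator = 1×121 + 21×19.7 = 534.7
Vm = 26.8 · ln(5.038) = 26.8 × (1.6170) = 43.34 mV

43.3 mV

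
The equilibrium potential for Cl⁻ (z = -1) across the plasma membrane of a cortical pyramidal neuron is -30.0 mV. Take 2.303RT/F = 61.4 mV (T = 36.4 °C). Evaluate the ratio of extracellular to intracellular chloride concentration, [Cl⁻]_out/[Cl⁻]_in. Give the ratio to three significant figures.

3.08

log₁₀([out]/[in]) = E·z/(61.4) = -30.0 × -1 / 61.4 = 0.4886
[out]/[in] = 10^(0.4886) = 3.08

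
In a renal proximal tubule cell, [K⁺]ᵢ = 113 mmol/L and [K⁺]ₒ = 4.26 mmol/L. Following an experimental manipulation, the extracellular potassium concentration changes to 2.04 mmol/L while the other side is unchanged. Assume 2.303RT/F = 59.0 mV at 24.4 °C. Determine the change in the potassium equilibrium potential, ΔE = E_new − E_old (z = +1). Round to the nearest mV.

E_old = (59.0/1)·log₁₀(4.26/113) = -84.00 mV
E_new = (59.0/1)·log₁₀(2.04/113) = -102.86 mV
ΔE = -102.86 − (-84.00) = -18.87 mV

-19 mV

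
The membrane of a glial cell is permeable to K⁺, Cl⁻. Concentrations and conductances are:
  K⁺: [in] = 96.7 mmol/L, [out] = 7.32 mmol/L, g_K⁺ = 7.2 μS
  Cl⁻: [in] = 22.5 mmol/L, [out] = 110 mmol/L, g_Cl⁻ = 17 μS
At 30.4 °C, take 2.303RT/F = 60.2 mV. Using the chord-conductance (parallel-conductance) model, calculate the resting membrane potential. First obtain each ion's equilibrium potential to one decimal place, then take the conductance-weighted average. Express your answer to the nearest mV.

E_K⁺ = (60.2/1)·log₁₀(7.32/96.7) = -67.5 mV
E_Cl⁻ = (60.2/-1)·log₁₀(110/22.5) = -41.5 mV
Vm = (Σ gᵢEᵢ)/(Σ gᵢ) = (7.2·-67.5 + 17·-41.5) / (7.2 + 17)
= -1191.50 / 24.2 = -49.24 mV

-49 mV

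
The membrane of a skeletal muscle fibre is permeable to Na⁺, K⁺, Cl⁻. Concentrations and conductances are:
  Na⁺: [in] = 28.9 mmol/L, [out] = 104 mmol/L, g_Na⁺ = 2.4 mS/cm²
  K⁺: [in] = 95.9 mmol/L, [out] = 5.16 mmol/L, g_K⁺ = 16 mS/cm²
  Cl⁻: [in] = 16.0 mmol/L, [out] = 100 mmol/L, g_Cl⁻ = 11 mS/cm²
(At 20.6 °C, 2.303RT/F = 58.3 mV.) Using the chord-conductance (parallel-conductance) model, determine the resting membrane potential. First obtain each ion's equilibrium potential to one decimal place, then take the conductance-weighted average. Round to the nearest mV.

-55 mV

E_Na⁺ = (58.3/1)·log₁₀(104/28.9) = 32.4 mV
E_K⁺ = (58.3/1)·log₁₀(5.16/95.9) = -74.0 mV
E_Cl⁻ = (58.3/-1)·log₁₀(100/16.0) = -46.4 mV
Vm = (Σ gᵢEᵢ)/(Σ gᵢ) = (2.4·32.4 + 16·-74.0 + 11·-46.4) / (2.4 + 16 + 11)
= -1616.64 / 29.4 = -54.99 mV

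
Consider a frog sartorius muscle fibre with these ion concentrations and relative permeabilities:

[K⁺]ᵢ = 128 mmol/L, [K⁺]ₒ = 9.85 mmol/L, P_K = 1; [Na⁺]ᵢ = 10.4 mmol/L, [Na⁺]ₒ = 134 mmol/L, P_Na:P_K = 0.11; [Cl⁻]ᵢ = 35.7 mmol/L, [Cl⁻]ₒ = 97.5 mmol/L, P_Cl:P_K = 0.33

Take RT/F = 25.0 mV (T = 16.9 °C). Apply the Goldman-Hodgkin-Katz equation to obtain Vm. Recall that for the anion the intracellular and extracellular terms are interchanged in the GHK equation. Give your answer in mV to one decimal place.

-37.2 mV

Vm = 25.0 · ln[(Σ P·[cation]ₒ + Σ P·[anion]ᵢ) / (Σ P·[cation]ᵢ + Σ P·[anion]ₒ)]
Numerator = 1×9.85 + 0.11×134 + 0.33×35.7 = 36.37
Denominator = 1×128 + 0.11×10.4 + 0.33×97.5 = 161.3
Vm = 25.0 · ln(0.22546) = 25.0 × (-1.4896) = -37.24 mV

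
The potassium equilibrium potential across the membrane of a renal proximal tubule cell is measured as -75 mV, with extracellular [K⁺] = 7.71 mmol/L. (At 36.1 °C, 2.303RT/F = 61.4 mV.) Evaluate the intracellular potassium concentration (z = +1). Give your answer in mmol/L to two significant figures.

130 mmol/L

Nernst: E = (61.4/1) · log₁₀([out]/[in]), so log₁₀([out]/[in]) = -75.0 × 1 / 61.4 = -1.2215.
[out]/[in] = 10^(-1.2215) = 0.06005.
[in] = 7.71 / 0.06005 = 128.4 mmol/L.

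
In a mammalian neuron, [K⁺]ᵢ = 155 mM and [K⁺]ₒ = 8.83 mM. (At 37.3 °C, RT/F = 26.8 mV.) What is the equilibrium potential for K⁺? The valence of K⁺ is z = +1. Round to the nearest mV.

-77 mV

E = (26.8/z) · ln([K⁺]_out/[K⁺]_in) with z = +1.
= (26.8/1) · ln(8.83/155) = 26.80 · ln(0.05697)
= 26.80 · (-2.8653) = -76.79 mV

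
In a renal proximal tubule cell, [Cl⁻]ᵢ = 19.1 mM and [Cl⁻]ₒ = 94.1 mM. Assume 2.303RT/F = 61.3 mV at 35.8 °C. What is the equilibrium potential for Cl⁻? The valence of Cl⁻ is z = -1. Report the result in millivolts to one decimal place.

-42.5 mV

E = (61.3/z) · log₁₀([Cl⁻]_out/[Cl⁻]_in) with z = -1.
For an anion, dividing by z = -1 reverses the sign.
= (61.3/-1) · log₁₀(94.1/19.1) = -61.30 · log₁₀(4.927)
= -61.30 · (0.6926) = -42.45 mV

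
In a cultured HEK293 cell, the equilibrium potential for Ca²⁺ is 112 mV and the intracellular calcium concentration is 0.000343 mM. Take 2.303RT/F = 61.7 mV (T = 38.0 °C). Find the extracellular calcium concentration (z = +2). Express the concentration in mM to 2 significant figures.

1.5 mM

Nernst: E = (61.7/2) · log₁₀([out]/[in]), so log₁₀([out]/[in]) = 112.0 × 2 / 61.7 = 3.6305.
[out]/[in] = 10^(3.6305) = 4270.
[out] = 4270 × 0.000343 = 1.465 mM.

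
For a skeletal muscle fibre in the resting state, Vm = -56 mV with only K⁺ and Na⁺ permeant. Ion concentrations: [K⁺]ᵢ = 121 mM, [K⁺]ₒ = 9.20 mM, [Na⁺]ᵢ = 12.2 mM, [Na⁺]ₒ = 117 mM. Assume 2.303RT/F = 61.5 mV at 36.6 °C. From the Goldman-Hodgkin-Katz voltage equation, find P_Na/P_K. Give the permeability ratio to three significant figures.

Let α = P_Na/P_K. GHK: Vm = 61.5·log₁₀[(Kₒ + α·Naₒ)/(Kᵢ + α·Naᵢ)].
10^(Vm/61.5) = 10^(-56.0/61.5) = 0.12287
So 0.12287·(Kᵢ + α·Naᵢ) = Kₒ + α·Naₒ → α = (0.12287·121.0 − 9.2) / (117.0 − 0.12287·12.2)
α = (14.87 − 9.2) / (117.0 − 1.499) = 5.667/115.5 = 0.04906

0.0491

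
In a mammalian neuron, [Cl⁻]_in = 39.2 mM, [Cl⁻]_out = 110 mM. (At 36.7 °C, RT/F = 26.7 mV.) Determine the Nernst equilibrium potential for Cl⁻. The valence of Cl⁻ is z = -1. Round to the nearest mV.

E = (26.7/z) · ln([Cl⁻]_out/[Cl⁻]_in) with z = -1.
For an anion, dividing by z = -1 reverses the sign.
= (26.7/-1) · ln(110/39.2) = -26.70 · ln(2.806)
= -26.70 · (1.0318) = -27.55 mV

-28 mV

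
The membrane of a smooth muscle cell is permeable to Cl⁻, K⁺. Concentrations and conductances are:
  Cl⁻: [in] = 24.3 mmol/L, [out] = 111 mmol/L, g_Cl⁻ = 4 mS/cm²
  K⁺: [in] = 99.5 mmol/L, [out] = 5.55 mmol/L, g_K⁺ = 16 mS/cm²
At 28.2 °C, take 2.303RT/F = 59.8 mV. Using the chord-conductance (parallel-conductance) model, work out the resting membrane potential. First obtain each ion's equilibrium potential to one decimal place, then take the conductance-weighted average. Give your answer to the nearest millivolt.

E_Cl⁻ = (59.8/-1)·log₁₀(111/24.3) = -39.5 mV
E_K⁺ = (59.8/1)·log₁₀(5.55/99.5) = -75.0 mV
Vm = (Σ gᵢEᵢ)/(Σ gᵢ) = (4·-39.5 + 16·-75.0) / (4 + 16)
= -1358.00 / 20 = -67.90 mV

-68 mV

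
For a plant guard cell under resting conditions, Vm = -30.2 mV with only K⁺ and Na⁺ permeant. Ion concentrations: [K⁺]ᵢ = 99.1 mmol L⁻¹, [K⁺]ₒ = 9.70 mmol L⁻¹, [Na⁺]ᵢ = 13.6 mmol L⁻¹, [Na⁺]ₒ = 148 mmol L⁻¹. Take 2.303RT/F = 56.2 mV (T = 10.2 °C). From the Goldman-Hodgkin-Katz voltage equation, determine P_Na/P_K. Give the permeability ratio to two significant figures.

0.13

Let α = P_Na/P_K. GHK: Vm = 56.2·log₁₀[(Kₒ + α·Naₒ)/(Kᵢ + α·Naᵢ)].
10^(Vm/56.2) = 10^(-30.2/56.2) = 0.29016
So 0.29016·(Kᵢ + α·Naᵢ) = Kₒ + α·Naₒ → α = (0.29016·99.1 − 9.7) / (148.0 − 0.29016·13.6)
α = (28.75 − 9.7) / (148.0 − 3.946) = 19.05/144.1 = 0.1323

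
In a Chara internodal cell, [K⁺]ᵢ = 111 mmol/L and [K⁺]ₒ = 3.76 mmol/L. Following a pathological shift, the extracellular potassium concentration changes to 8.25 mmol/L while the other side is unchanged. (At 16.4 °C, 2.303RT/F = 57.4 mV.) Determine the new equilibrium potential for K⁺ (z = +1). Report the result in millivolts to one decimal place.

-64.8 mV

After the shift: [K⁺]_out = 8.25, [K⁺]_in = 111 mmol/L.
E_new = (57.4/1)·log₁₀(8.25/111) = 57.40 · (-1.1289) = -64.80 mV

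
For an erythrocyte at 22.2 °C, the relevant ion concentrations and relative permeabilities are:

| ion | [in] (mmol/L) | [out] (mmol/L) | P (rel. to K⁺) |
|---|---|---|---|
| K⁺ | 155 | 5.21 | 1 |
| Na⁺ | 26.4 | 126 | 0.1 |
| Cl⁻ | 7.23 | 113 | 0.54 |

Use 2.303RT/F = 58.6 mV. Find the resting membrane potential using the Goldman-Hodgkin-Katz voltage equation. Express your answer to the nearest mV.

-59 mV

Vm = 58.6 · log₁₀[(Σ P·[cation]ₒ + Σ P·[anion]ᵢ) / (Σ P·[cation]ᵢ + Σ P·[anion]ₒ)]
Numerator = 1×5.21 + 0.1×126 + 0.54×7.23 = 21.71
Denominator = 1×155 + 0.1×26.4 + 0.54×113 = 218.7
Vm = 58.6 · log₁₀(0.099306) = 58.6 × (-1.0030) = -58.78 mV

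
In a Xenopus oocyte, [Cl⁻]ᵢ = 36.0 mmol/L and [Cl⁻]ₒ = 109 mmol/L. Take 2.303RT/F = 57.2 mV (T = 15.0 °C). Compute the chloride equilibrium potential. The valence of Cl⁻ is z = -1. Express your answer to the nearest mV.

E = (57.2/z) · log₁₀([Cl⁻]_out/[Cl⁻]_in) with z = -1.
For an anion, dividing by z = -1 reverses the sign.
= (57.2/-1) · log₁₀(109/36.0) = -57.20 · log₁₀(3.028)
= -57.20 · (0.4811) = -27.52 mV

-28 mV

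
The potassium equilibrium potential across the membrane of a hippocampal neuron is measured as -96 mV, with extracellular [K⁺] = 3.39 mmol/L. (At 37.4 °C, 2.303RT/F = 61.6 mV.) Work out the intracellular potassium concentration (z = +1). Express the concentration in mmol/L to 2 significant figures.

Nernst: E = (61.6/1) · log₁₀([out]/[in]), so log₁₀([out]/[in]) = -96.0 × 1 / 61.6 = -1.5584.
[out]/[in] = 10^(-1.5584) = 0.02764.
[in] = 3.39 / 0.02764 = 122.6 mmol/L.

120 mmol/L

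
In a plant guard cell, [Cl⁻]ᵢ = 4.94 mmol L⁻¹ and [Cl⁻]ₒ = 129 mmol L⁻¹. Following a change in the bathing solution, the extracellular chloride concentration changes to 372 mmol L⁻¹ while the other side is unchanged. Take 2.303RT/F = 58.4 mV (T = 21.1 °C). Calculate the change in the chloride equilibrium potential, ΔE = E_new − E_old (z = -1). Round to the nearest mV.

-27 mV

E_old = (58.4/-1)·log₁₀(129/4.94) = -82.74 mV
E_new = (58.4/-1)·log₁₀(372/4.94) = -109.61 mV
ΔE = -109.61 − (-82.74) = -26.86 mV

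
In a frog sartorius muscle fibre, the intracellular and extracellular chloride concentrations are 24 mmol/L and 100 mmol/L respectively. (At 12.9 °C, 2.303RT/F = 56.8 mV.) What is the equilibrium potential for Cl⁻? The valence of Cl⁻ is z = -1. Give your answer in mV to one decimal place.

E = (56.8/z) · log₁₀([Cl⁻]_out/[Cl⁻]_in) with z = -1.
For an anion, dividing by z = -1 reverses the sign.
= (56.8/-1) · log₁₀(100/24) = -56.80 · log₁₀(4.167)
= -56.80 · (0.6198) = -35.20 mV

-35.2 mV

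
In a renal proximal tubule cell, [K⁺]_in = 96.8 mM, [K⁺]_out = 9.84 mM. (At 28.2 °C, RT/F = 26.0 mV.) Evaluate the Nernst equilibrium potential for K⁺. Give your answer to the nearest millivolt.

-59 mV

E = (26.0/z) · ln([K⁺]_out/[K⁺]_in) with z = +1.
= (26.0/1) · ln(9.84/96.8) = 26.00 · ln(0.1017)
= 26.00 · (-2.2862) = -59.44 mV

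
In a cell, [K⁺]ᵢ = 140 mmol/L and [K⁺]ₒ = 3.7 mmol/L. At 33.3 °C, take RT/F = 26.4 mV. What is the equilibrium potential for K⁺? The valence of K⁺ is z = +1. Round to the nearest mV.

E = (26.4/z) · ln([K⁺]_out/[K⁺]_in) with z = +1.
= (26.4/1) · ln(3.7/140) = 26.40 · ln(0.02643)
= 26.40 · (-3.6333) = -95.92 mV

-96 mV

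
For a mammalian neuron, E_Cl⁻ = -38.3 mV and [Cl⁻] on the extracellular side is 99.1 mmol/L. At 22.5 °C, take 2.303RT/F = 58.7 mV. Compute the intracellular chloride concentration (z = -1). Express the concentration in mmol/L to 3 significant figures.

22.1 mmol/L

Nernst: E = (58.7/-1) · log₁₀([out]/[in]), so log₁₀([out]/[in]) = -38.3 × -1 / 58.7 = 0.6525.
[out]/[in] = 10^(0.6525) = 4.492.
[in] = 99.1 / 4.492 = 22.06 mmol/L.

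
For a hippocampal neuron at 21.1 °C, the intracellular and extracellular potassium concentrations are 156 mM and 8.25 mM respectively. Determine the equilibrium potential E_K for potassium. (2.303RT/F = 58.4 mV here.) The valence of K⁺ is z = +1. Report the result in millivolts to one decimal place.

-74.6 mV

E = (58.4/z) · log₁₀([K⁺]_out/[K⁺]_in) with z = +1.
= (58.4/1) · log₁₀(8.25/156) = 58.40 · log₁₀(0.05288)
= 58.40 · (-1.2767) = -74.56 mV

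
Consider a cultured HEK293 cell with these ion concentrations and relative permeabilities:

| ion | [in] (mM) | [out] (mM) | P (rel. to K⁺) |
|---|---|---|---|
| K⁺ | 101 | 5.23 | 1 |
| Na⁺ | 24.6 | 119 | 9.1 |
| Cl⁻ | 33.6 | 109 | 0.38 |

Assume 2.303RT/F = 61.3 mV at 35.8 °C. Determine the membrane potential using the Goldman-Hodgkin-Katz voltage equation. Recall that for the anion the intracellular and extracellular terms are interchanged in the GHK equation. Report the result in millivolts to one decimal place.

Vm = 61.3 · log₁₀[(Σ P·[cation]ₒ + Σ P·[anion]ᵢ) / (Σ P·[cation]ᵢ + Σ P·[anion]ₒ)]
Numerator = 1×5.23 + 9.1×119 + 0.38×33.6 = 1101
Denominator = 1×101 + 9.1×24.6 + 0.38×109 = 366.3
Vm = 61.3 · log₁₀(3.0056) = 61.3 × (0.4779) = 29.30 mV

29.3 mV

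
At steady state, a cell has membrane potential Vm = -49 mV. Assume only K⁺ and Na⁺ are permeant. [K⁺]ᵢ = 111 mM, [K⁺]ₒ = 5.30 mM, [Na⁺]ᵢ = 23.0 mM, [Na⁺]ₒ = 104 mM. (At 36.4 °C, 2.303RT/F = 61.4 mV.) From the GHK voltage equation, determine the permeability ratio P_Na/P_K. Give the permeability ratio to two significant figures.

0.12

Let α = P_Na/P_K. GHK: Vm = 61.4·log₁₀[(Kₒ + α·Naₒ)/(Kᵢ + α·Naᵢ)].
10^(Vm/61.4) = 10^(-49.0/61.4) = 0.1592
So 0.1592·(Kᵢ + α·Naᵢ) = Kₒ + α·Naₒ → α = (0.1592·111.0 − 5.3) / (104.0 − 0.1592·23.0)
α = (17.67 − 5.3) / (104.0 − 3.662) = 12.37/100.3 = 0.1233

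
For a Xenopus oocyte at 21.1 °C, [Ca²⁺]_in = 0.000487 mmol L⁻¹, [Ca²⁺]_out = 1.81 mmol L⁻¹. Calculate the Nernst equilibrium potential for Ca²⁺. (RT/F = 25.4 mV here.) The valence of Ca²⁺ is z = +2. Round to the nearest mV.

E = (25.4/z) · ln([Ca²⁺]_out/[Ca²⁺]_in) with z = +2.
= (25.4/2) · ln(1.81/0.000487) = 12.70 · ln(3717)
= 12.70 · (8.2206) = 104.40 mV

104 mV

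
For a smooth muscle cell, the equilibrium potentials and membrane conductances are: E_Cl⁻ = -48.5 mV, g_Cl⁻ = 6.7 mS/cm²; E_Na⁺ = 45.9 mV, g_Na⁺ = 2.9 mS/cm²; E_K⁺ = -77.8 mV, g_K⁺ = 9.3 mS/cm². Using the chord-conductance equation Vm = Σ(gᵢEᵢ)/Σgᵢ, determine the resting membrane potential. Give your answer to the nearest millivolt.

-48 mV

Σ gᵢEᵢ = 6.7·(-48.5) + 2.9·(45.9) + 9.3·(-77.8) = -915.38
Σ gᵢ = 6.7 + 2.9 + 9.3 = 18.9
Vm = -915.38 / 18.9 = -48.43 mV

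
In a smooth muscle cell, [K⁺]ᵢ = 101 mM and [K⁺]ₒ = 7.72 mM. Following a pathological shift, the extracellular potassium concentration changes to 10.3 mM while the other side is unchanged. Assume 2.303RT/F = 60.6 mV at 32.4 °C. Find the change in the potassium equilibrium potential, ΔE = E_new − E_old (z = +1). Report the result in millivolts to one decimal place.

7.6 mV

E_old = (60.6/1)·log₁₀(7.72/101) = -67.67 mV
E_new = (60.6/1)·log₁₀(10.3/101) = -60.08 mV
ΔE = -60.08 − (-67.67) = 7.59 mV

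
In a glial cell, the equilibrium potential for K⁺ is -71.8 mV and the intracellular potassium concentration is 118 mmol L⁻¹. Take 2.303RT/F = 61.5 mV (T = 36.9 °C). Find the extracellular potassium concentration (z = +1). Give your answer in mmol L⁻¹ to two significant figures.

8.0 mmol L⁻¹

Nernst: E = (61.5/1) · log₁₀([out]/[in]), so log₁₀([out]/[in]) = -71.8 × 1 / 61.5 = -1.1675.
[out]/[in] = 10^(-1.1675) = 0.068.
[out] = 0.068 × 118 = 8.024 mmol L⁻¹.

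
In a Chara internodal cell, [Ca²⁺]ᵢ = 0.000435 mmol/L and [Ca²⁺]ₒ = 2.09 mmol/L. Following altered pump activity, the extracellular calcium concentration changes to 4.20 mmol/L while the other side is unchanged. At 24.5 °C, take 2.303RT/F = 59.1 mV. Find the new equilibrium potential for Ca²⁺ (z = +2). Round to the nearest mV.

118 mV

After the shift: [Ca²⁺]_out = 4.20, [Ca²⁺]_in = 0.000435 mmol/L.
E_new = (59.1/2)·log₁₀(4.20/0.000435) = 29.55 · (3.9848) = 117.75 mV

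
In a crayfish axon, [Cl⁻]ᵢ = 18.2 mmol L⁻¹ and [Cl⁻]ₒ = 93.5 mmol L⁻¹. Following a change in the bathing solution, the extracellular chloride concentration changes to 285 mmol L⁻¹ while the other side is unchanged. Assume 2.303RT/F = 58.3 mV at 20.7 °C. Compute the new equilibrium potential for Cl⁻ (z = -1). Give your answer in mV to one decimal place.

-69.7 mV

After the shift: [Cl⁻]_out = 285, [Cl⁻]_in = 18.2 mmol L⁻¹.
E_new = (58.3/-1)·log₁₀(285/18.2) = -58.30 · (1.1948) = -69.66 mV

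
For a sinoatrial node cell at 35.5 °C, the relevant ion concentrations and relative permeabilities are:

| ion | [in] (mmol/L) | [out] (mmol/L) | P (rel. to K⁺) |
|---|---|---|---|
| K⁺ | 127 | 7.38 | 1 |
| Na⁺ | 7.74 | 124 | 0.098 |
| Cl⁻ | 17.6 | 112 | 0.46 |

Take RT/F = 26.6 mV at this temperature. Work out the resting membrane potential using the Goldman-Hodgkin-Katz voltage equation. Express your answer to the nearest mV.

-50 mV

Vm = 26.6 · ln[(Σ P·[cation]ₒ + Σ P·[anion]ᵢ) / (Σ P·[cation]ᵢ + Σ P·[anion]ₒ)]
Numerator = 1×7.38 + 0.098×124 + 0.46×17.6 = 27.63
Denominator = 1×127 + 0.098×7.74 + 0.46×112 = 179.3
Vm = 26.6 · ln(0.15411) = 26.6 × (-1.8701) = -49.74 mV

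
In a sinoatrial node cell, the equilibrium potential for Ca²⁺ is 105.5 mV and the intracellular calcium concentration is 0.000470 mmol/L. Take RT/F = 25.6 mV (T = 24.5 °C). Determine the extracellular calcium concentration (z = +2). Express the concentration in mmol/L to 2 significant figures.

1.8 mmol/L

Nernst: E = (25.6/2) · ln([out]/[in]), so ln([out]/[in]) = 105.5 × 2 / 25.6 = 8.2422.
[out]/[in] = e^(8.2422) = 3798.
[out] = 3798 × 0.000470 = 1.785 mmol/L.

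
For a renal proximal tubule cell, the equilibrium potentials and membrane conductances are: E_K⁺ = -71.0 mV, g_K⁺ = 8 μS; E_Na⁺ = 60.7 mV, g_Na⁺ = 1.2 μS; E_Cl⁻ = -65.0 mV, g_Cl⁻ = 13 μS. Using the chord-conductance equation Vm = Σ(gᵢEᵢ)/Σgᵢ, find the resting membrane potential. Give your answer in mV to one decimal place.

Σ gᵢEᵢ = 8·(-71.0) + 1.2·(60.7) + 13·(-65.0) = -1340.16
Σ gᵢ = 8 + 1.2 + 13 = 22.2
Vm = -1340.16 / 22.2 = -60.37 mV

-60.4 mV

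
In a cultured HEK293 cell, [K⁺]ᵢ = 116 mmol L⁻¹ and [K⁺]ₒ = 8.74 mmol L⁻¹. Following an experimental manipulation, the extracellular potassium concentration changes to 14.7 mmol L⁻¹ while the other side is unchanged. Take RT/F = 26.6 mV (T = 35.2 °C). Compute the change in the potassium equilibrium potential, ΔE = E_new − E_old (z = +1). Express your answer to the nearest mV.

14 mV

E_old = (26.6/1)·ln(8.74/116) = -68.78 mV
E_new = (26.6/1)·ln(14.7/116) = -54.95 mV
ΔE = -54.95 − (-68.78) = 13.83 mV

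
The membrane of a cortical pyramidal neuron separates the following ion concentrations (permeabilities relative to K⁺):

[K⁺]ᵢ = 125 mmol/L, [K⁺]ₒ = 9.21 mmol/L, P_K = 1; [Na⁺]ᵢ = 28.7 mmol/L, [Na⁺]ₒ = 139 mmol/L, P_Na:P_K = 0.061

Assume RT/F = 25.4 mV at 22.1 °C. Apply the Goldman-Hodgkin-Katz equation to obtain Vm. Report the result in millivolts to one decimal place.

-50.0 mV

Vm = 25.4 · ln[(Σ P·[cation]ₒ + Σ P·[anion]ᵢ) / (Σ P·[cation]ᵢ + Σ P·[anion]ₒ)]
Numerator = 1×9.21 + 0.061×139 = 17.69
Denominator = 1×125 + 0.061×28.7 = 126.8
Vm = 25.4 · ln(0.13956) = 25.4 × (-1.9693) = -50.02 mV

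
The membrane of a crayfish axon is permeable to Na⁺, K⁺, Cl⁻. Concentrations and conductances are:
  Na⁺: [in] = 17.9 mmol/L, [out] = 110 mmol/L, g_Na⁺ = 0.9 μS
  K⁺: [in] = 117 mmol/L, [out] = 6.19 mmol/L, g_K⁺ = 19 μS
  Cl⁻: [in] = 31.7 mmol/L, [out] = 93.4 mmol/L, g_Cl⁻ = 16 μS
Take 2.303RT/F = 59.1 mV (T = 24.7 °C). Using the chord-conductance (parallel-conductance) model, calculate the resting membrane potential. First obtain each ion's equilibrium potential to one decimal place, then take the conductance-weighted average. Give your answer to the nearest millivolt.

-51 mV

E_Na⁺ = (59.1/1)·log₁₀(110/17.9) = 46.6 mV
E_K⁺ = (59.1/1)·log₁₀(6.19/117) = -75.4 mV
E_Cl⁻ = (59.1/-1)·log₁₀(93.4/31.7) = -27.7 mV
Vm = (Σ gᵢEᵢ)/(Σ gᵢ) = (0.9·46.6 + 19·-75.4 + 16·-27.7) / (0.9 + 19 + 16)
= -1833.86 / 35.9 = -51.08 mV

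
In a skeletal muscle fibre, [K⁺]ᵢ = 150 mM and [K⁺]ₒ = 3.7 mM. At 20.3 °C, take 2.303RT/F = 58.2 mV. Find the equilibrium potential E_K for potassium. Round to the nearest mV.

-94 mV

E = (58.2/z) · log₁₀([K⁺]_out/[K⁺]_in) with z = +1.
= (58.2/1) · log₁₀(3.7/150) = 58.20 · log₁₀(0.02467)
= 58.20 · (-1.6079) = -93.58 mV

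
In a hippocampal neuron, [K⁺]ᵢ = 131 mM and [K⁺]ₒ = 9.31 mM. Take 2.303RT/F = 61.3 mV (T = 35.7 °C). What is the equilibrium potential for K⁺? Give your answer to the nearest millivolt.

E = (61.3/z) · log₁₀([K⁺]_out/[K⁺]_in) with z = +1.
= (61.3/1) · log₁₀(9.31/131) = 61.30 · log₁₀(0.07107)
= 61.30 · (-1.1483) = -70.39 mV

-70 mV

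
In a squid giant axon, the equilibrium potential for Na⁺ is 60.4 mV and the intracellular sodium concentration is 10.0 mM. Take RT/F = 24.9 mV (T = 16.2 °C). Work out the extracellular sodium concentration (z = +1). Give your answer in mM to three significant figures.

Nernst: E = (24.9/1) · ln([out]/[in]), so ln([out]/[in]) = 60.4 × 1 / 24.9 = 2.4257.
[out]/[in] = e^(2.4257) = 11.31.
[out] = 11.31 × 10.0 = 113.1 mM.

113 mM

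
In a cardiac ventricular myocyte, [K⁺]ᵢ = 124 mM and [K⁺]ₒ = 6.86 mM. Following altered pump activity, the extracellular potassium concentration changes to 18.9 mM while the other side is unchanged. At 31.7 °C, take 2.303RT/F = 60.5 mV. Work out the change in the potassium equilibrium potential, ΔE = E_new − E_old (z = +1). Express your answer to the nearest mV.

27 mV

E_old = (60.5/1)·log₁₀(6.86/124) = -76.05 mV
E_new = (60.5/1)·log₁₀(18.9/124) = -49.43 mV
ΔE = -49.43 − (-76.05) = 26.63 mV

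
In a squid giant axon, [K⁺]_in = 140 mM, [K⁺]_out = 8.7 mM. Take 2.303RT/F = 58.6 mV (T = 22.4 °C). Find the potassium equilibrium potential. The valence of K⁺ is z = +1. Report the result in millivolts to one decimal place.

-70.7 mV

E = (58.6/z) · log₁₀([K⁺]_out/[K⁺]_in) with z = +1.
= (58.6/1) · log₁₀(8.7/140) = 58.60 · log₁₀(0.06214)
= 58.60 · (-1.2066) = -70.71 mV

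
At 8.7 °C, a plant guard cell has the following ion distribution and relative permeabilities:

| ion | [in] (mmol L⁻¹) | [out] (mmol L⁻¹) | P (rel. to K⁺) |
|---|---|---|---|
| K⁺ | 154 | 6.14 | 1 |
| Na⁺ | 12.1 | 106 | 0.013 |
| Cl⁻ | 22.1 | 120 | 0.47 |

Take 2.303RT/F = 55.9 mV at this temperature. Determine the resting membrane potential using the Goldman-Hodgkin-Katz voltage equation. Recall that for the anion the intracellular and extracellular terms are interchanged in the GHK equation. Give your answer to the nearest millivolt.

-60 mV

Vm = 55.9 · log₁₀[(Σ P·[cation]ₒ + Σ P·[anion]ᵢ) / (Σ P·[cation]ᵢ + Σ P·[anion]ₒ)]
Numerator = 1×6.14 + 0.013×106 + 0.47×22.1 = 17.91
Denominator = 1×154 + 0.013×12.1 + 0.47×120 = 210.6
Vm = 55.9 · log₁₀(0.085036) = 55.9 × (-1.0704) = -59.84 mV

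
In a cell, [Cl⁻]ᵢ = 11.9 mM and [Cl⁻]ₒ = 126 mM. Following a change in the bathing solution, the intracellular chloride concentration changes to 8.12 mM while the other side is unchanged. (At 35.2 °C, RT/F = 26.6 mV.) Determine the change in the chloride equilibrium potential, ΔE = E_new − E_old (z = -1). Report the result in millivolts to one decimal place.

-10.2 mV

E_old = (26.6/-1)·ln(126/11.9) = -62.77 mV
E_new = (26.6/-1)·ln(126/8.12) = -72.94 mV
ΔE = -72.94 − (-62.77) = -10.17 mV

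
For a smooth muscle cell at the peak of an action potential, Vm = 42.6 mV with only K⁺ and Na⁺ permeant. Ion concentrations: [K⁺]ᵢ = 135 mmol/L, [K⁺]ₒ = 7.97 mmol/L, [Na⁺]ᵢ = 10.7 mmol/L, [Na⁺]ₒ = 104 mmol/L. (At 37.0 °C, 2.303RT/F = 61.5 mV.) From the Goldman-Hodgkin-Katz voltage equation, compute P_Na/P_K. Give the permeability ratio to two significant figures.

13

Let α = P_Na/P_K. GHK: Vm = 61.5·log₁₀[(Kₒ + α·Naₒ)/(Kᵢ + α·Naᵢ)].
10^(Vm/61.5) = 10^(42.6/61.5) = 4.9281
So 4.9281·(Kᵢ + α·Naᵢ) = Kₒ + α·Naₒ → α = (4.9281·135.0 − 7.97) / (104.0 − 4.9281·10.7)
α = (665.3 − 7.97) / (104.0 − 52.73) = 657.3/51.27 = 12.82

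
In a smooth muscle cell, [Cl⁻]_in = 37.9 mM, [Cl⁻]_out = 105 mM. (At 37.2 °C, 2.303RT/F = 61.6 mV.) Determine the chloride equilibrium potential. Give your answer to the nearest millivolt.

E = (61.6/z) · log₁₀([Cl⁻]_out/[Cl⁻]_in) with z = -1.
For an anion, dividing by z = -1 reverses the sign.
= (61.6/-1) · log₁₀(105/37.9) = -61.60 · log₁₀(2.77)
= -61.60 · (0.4426) = -27.26 mV

-27 mV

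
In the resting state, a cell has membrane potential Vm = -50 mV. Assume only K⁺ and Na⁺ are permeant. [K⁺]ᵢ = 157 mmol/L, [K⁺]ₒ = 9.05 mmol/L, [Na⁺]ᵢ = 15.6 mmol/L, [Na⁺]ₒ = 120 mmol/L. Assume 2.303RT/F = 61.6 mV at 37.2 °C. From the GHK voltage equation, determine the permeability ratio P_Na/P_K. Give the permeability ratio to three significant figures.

Let α = P_Na/P_K. GHK: Vm = 61.6·log₁₀[(Kₒ + α·Naₒ)/(Kᵢ + α·Naᵢ)].
10^(Vm/61.6) = 10^(-50.0/61.6) = 0.15428
So 0.15428·(Kᵢ + α·Naᵢ) = Kₒ + α·Naₒ → α = (0.15428·157.0 − 9.05) / (120.0 − 0.15428·15.6)
α = (24.22 − 9.05) / (120.0 − 2.407) = 15.17/117.6 = 0.129

0.129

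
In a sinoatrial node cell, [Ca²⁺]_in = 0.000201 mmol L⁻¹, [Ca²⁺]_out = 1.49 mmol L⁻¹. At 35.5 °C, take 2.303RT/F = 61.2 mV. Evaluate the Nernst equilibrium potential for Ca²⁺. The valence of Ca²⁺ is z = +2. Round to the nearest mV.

E = (61.2/z) · log₁₀([Ca²⁺]_out/[Ca²⁺]_in) with z = +2.
= (61.2/2) · log₁₀(1.49/0.000201) = 30.60 · log₁₀(7413)
= 30.60 · (3.8700) = 118.42 mV

118 mV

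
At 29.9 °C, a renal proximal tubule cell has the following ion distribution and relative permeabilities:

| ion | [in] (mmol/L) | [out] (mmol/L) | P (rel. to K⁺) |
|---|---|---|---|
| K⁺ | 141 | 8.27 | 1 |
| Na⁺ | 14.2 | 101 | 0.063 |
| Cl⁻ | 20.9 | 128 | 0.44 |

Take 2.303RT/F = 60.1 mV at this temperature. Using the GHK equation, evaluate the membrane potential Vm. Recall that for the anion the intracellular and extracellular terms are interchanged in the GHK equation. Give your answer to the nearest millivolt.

-55 mV

Vm = 60.1 · log₁₀[(Σ P·[cation]ₒ + Σ P·[anion]ᵢ) / (Σ P·[cation]ᵢ + Σ P·[anion]ₒ)]
Numerator = 1×8.27 + 0.063×101 + 0.44×20.9 = 23.83
Denominator = 1×141 + 0.063×14.2 + 0.44×128 = 198.2
Vm = 60.1 · log₁₀(0.12022) = 60.1 × (-0.9200) = -55.29 mV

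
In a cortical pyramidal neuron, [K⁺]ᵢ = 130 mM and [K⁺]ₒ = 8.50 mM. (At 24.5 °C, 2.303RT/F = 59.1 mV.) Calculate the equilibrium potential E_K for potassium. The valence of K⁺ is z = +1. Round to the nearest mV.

E = (59.1/z) · log₁₀([K⁺]_out/[K⁺]_in) with z = +1.
= (59.1/1) · log₁₀(8.50/130) = 59.10 · log₁₀(0.06538)
= 59.10 · (-1.1845) = -70.01 mV

-70 mV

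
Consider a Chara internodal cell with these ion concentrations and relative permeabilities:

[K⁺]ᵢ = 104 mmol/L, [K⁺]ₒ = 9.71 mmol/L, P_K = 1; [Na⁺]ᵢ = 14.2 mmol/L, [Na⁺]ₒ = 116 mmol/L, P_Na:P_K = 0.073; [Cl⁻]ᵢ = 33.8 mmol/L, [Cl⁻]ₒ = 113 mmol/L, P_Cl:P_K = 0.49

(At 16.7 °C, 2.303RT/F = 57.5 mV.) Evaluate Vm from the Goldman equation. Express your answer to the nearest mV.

-38 mV

Vm = 57.5 · log₁₀[(Σ P·[cation]ₒ + Σ P·[anion]ᵢ) / (Σ P·[cation]ᵢ + Σ P·[anion]ₒ)]
Numerator = 1×9.71 + 0.073×116 + 0.49×33.8 = 34.74
Denominator = 1×104 + 0.073×14.2 + 0.49×113 = 160.4
Vm = 57.5 · log₁₀(0.21657) = 57.5 × (-0.6644) = -38.20 mV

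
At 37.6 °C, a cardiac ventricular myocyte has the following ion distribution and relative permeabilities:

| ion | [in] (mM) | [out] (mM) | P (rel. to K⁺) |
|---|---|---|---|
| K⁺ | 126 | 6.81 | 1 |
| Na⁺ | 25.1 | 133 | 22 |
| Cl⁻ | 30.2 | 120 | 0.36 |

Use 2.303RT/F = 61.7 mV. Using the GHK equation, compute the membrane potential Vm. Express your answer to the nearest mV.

Vm = 61.7 · log₁₀[(Σ P·[cation]ₒ + Σ P·[anion]ᵢ) / (Σ P·[cation]ᵢ + Σ P·[anion]ₒ)]
Numerator = 1×6.81 + 22×133 + 0.36×30.2 = 2944
Denominator = 1×126 + 22×25.1 + 0.36×120 = 721.4
Vm = 61.7 · log₁₀(4.0805) = 61.7 × (0.6107) = 37.68 mV

38 mV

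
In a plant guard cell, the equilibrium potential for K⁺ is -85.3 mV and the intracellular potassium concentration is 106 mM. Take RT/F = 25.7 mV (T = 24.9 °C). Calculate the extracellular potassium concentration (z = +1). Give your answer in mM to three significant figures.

3.84 mM

Nernst: E = (25.7/1) · ln([out]/[in]), so ln([out]/[in]) = -85.3 × 1 / 25.7 = -3.3191.
[out]/[in] = e^(-3.3191) = 0.03619.
[out] = 0.03619 × 106 = 3.836 mM.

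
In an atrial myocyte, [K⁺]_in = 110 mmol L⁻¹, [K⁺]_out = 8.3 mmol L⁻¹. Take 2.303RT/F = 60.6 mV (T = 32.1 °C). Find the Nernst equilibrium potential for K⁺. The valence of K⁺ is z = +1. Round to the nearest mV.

E = (60.6/z) · log₁₀([K⁺]_out/[K⁺]_in) with z = +1.
= (60.6/1) · log₁₀(8.3/110) = 60.60 · log₁₀(0.07545)
= 60.60 · (-1.1223) = -68.01 mV

-68 mV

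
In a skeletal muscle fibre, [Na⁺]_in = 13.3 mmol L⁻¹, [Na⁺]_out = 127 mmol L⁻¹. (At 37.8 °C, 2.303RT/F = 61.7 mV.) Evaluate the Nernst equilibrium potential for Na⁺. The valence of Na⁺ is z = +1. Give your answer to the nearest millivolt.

60 mV

E = (61.7/z) · log₁₀([Na⁺]_out/[Na⁺]_in) with z = +1.
= (61.7/1) · log₁₀(127/13.3) = 61.70 · log₁₀(9.549)
= 61.70 · (0.9800) = 60.46 mV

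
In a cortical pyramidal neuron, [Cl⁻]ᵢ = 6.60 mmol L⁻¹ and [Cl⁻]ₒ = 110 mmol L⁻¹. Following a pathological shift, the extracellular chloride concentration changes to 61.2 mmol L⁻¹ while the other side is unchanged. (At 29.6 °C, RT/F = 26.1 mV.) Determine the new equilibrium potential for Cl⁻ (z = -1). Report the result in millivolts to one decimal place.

After the shift: [Cl⁻]_out = 61.2, [Cl⁻]_in = 6.60 mmol L⁻¹.
E_new = (26.1/-1)·ln(61.2/6.60) = -26.10 · (2.2271) = -58.13 mV

-58.1 mV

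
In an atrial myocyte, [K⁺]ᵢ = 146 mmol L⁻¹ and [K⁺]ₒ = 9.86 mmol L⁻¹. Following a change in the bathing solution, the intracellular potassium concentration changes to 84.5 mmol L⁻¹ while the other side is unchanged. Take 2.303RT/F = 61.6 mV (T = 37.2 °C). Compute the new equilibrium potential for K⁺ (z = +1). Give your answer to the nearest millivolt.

-57 mV

After the shift: [K⁺]_out = 9.86, [K⁺]_in = 84.5 mmol L⁻¹.
E_new = (61.6/1)·log₁₀(9.86/84.5) = 61.60 · (-0.9330) = -57.47 mV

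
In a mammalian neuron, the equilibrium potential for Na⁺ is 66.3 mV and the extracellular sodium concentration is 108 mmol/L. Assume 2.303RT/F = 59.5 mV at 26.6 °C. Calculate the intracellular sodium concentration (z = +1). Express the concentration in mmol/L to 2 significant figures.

Nernst: E = (59.5/1) · log₁₀([out]/[in]), so log₁₀([out]/[in]) = 66.3 × 1 / 59.5 = 1.1143.
[out]/[in] = 10^(1.1143) = 13.01.
[in] = 108 / 13.01 = 8.301 mmol/L.

8.3 mmol/L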